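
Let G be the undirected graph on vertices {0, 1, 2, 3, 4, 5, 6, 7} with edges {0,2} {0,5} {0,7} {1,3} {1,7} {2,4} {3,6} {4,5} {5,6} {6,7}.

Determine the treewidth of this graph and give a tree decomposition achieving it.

Every bag has size at most 3, so the width is 3 − 1 = 2 and tw(G) ≤ 2. The edges 2–4–5–0–2 form a cycle, so G is not a tree and its treewidth is at least 2. The upper and lower bounds meet at 2, so that is the treewidth.

Treewidth 2.
Bags: B1 = {0, 2, 4}  B2 = {0, 4, 5}  B3 = {0, 5, 7}  B4 = {5, 6, 7}  B5 = {1, 6, 7}  B6 = {1, 3, 6}
Tree: B1–B2, B2–B3, B3–B4, B4–B5, B5–B6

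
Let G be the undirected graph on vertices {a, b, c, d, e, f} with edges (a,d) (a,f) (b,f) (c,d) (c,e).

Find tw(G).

A width-1 tree decomposition is:
Bags: B1 = {b, f}  B2 = {a, f}  B3 = {a, d}  B4 = {c, d}  B5 = {c, e}
Tree: B1–B2, B2–B3, B3–B4, B4–B5
The largest bag has 2 vertices, giving width 1; this decomposition certifies tw(G) ≤ 1. G has an edge, so its treewidth is at least 1. Combining the bounds, tw(G) = 1.

1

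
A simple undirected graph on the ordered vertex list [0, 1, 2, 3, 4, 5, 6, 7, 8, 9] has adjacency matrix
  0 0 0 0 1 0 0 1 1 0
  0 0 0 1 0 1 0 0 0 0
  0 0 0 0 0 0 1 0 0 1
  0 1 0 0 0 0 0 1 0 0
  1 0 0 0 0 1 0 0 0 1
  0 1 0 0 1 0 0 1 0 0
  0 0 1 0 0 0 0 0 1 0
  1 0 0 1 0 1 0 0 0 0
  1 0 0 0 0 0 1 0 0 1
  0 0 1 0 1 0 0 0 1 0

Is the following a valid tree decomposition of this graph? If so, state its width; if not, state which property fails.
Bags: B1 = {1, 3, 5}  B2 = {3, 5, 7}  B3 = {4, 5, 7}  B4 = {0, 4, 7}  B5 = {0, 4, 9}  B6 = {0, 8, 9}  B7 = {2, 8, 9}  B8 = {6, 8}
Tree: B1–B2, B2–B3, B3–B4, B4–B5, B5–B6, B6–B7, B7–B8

A tree decomposition must satisfy three properties: every vertex lies in some bag; for every edge, both endpoints lie together in some bag; and for every vertex, the bags containing it form a connected subtree. Here edge (2,6) lies in no bag, so the decomposition is invalid.

No — edge (2,6) lies in no bag.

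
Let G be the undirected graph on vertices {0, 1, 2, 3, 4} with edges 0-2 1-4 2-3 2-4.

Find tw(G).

A width-1 tree decomposition is:
Bags: B1 = {2, 3}  B2 = {0, 2}  B3 = {2, 4}  B4 = {1, 4}
Tree: B1–B2, B2–B3, B3–B4
Every bag has size at most 2, so the width is 2 − 1 = 1 and tw(G) ≤ 1. Any graph with an edge has treewidth ≥ 1, and G has the edge 3–2. Hence tw(G) = 1 exactly.

1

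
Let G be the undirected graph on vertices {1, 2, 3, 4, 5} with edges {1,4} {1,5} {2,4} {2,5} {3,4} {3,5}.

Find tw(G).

A width-2 tree decomposition is:
Bags: B1 = {2, 4, 5}  B2 = {1, 4, 5}  B3 = {3, 4, 5}
Tree: B1–B2, B2–B3
Every bag has size at most 3, so the width is 3 − 1 = 2 and tw(G) ≤ 2. The edges 5–2–4–1–5 form a cycle, so G is not a tree and its treewidth is at least 2. Combining the bounds, tw(G) = 2.

2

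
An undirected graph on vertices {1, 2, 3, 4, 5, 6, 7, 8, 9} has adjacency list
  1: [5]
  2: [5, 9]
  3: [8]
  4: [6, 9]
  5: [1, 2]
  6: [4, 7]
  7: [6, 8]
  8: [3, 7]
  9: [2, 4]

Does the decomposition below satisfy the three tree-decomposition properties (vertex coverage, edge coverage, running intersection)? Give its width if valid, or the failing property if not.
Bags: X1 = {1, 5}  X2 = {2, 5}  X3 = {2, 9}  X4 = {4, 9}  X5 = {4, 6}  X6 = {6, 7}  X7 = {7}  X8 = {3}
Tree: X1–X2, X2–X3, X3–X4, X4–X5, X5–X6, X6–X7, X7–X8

A tree decomposition must satisfy three properties: every vertex lies in some bag; for every edge, both endpoints lie together in some bag; and for every vertex, the bags containing it form a connected subtree. Here vertex 8 appears in no bag, so the decomposition is invalid.

No — vertex 8 appears in no bag.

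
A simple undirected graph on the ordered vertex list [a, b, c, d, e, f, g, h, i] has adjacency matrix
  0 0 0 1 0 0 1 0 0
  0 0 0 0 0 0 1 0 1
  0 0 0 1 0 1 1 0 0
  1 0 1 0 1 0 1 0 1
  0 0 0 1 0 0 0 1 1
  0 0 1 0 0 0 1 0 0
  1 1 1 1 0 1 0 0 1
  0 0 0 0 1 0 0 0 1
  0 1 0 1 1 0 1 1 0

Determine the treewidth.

A width-2 tree decomposition is:
Bags: B1 = {d, g, i}  B2 = {d, e, i}  B3 = {c, d, g}  B4 = {c, f, g}  B5 = {e, h, i}  B6 = {b, g, i}  B7 = {a, d, g}
Tree: B1–B2, B1–B3, B3–B4, B2–B5, B1–B6, B1–B7
The largest bag has 3 vertices, giving width 2; this decomposition certifies tw(G) ≤ 2. For the lower bound, the 3 vertices {c, d, g} are pairwise adjacent, and any tree decomposition puts a clique entirely inside one bag — forcing width ≥ 2. Hence tw(G) = 2 exactly.

2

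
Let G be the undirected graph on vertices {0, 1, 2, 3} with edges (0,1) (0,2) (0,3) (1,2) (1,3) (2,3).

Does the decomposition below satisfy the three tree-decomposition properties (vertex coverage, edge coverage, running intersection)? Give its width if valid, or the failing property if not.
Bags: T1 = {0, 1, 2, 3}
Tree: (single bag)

Checking the three conditions: (i) the bags cover all of {0, 1, 2, 3}; (ii) for each edge, some bag contains both endpoints; (iii) the bags containing any fixed vertex form a subtree. All hold, so the decomposition is valid with width 4 − 1 = 3.

Yes; width 3.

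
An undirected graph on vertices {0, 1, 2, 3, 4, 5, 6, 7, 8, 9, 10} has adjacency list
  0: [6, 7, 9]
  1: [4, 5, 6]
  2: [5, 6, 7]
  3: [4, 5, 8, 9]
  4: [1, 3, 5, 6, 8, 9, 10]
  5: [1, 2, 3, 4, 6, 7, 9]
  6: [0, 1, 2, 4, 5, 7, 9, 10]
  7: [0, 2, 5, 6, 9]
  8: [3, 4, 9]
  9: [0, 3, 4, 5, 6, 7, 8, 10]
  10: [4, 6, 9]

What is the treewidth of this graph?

3

A width-3 tree decomposition is:
Bags: B1 = {5, 6, 7, 9}  B2 = {0, 6, 7, 9}  B3 = {4, 5, 6, 9}  B4 = {1, 4, 5, 6}  B5 = {4, 6, 9, 10}  B6 = {2, 5, 6, 7}  B7 = {3, 4, 5, 9}  B8 = {3, 4, 8, 9}
Tree: B1–B2, B1–B3, B3–B4, B3–B5, B1–B6, B3–B7, B7–B8
The largest bag has 4 vertices, giving width 3; this decomposition certifies tw(G) ≤ 3. On the other hand G contains the 4-clique {3, 4, 8, 9}. A clique must lie in a single bag of any decomposition, so no decomposition can have width below 3. Hence tw(G) = 3 exactly.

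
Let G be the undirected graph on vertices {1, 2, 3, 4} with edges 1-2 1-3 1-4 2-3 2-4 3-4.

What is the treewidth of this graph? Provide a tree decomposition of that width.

With just one bag of size 4, the width is 4 − 1 = 3, so tw(G) ≤ 3. On the other hand G contains the 4-clique {1, 2, 3, 4}. A clique must lie in a single bag of any decomposition, so no decomposition can have width below 3. Hence tw(G) = 3 exactly.

Treewidth 3.
One optimal decomposition is:
Bags: B1 = {1, 2, 3, 4}
Tree: (single bag)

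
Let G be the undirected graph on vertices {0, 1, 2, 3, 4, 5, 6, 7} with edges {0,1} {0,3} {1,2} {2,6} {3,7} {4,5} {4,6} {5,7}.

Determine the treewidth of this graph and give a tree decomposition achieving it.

Each bag holds 3 vertices, so the decomposition has width 2, which upper-bounds the treewidth. Since 1–2–6–4–5–7–3–0–1 is a cycle in G, G is not acyclic. Forests are exactly the graphs of treewidth ≤ 1, so tw(G) ≥ 2. Hence tw(G) = 2 exactly.

Treewidth 2.
Bags: B1 = {1, 2, 6}  B2 = {1, 4, 6}  B3 = {1, 4, 5}  B4 = {1, 5, 7}  B5 = {1, 3, 7}  B6 = {0, 1, 3}
Tree: B1–B2, B2–B3, B3–B4, B4–B5, B5–B6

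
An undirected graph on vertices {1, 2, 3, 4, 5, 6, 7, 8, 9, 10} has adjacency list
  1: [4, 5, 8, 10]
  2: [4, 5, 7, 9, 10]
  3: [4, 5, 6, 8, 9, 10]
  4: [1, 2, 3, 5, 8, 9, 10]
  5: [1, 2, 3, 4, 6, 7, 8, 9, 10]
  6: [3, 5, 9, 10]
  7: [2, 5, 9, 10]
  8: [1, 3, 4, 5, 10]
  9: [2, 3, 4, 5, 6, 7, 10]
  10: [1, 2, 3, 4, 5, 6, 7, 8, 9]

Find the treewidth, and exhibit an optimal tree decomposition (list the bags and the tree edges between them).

Each bag holds 5 vertices, so the decomposition has width 4, which upper-bounds the treewidth. For the lower bound, the 5 vertices {1, 4, 5, 8, 10} are pairwise adjacent, and any tree decomposition puts a clique entirely inside one bag — forcing width ≥ 4. Combining the bounds, tw(G) = 4.

Treewidth 4.
Bags: B1 = {3, 4, 5, 9, 10}  B2 = {3, 5, 6, 9, 10}  B3 = {2, 4, 5, 9, 10}  B4 = {3, 4, 5, 8, 10}  B5 = {1, 4, 5, 8, 10}  B6 = {2, 5, 7, 9, 10}
Tree: B1–B2, B1–B3, B1–B4, B4–B5, B3–B6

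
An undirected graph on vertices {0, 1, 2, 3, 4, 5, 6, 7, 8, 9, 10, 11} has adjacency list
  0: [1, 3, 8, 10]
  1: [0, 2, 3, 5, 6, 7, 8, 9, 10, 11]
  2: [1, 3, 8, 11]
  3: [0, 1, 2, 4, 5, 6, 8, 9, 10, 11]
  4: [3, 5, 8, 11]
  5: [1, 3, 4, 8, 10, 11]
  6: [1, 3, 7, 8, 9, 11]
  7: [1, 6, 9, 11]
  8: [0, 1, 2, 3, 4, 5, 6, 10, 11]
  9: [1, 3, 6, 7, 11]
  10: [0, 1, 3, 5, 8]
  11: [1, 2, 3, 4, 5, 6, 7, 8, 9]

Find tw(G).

4

A width-4 tree decomposition is:
Bags: B1 = {1, 3, 6, 8, 11}  B2 = {1, 3, 6, 9, 11}  B3 = {1, 3, 5, 8, 11}  B4 = {1, 6, 7, 9, 11}  B5 = {1, 3, 5, 8, 10}  B6 = {0, 1, 3, 8, 10}  B7 = {1, 2, 3, 8, 11}  B8 = {3, 4, 5, 8, 11}
Tree: B1–B2, B1–B3, B2–B4, B3–B5, B5–B6, B1–B7, B3–B8
The largest bag has 5 vertices, giving width 4; this decomposition certifies tw(G) ≤ 4. On the other hand G contains the 5-clique {0, 1, 3, 8, 10}. A clique must lie in a single bag of any decomposition, so no decomposition can have width below 4. Hence tw(G) = 4 exactly.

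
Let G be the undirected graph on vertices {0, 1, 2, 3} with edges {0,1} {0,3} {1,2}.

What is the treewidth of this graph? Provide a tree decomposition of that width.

Every bag has size at most 2, so the width is 2 − 1 = 1 and tw(G) ≤ 1. Any graph with an edge has treewidth ≥ 1, and G has the edge 3–0. Therefore the treewidth is 1.

Treewidth 1.
One such decomposition:
Bags: B1 = {0, 3}  B2 = {0, 1}  B3 = {1, 2}
Tree: B1–B2, B2–B3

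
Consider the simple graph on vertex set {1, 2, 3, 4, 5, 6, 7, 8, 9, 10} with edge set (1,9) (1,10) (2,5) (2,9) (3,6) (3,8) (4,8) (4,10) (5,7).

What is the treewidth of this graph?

1

A width-1 tree decomposition is:
Bags: B1 = {5, 7}  B2 = {2, 5}  B3 = {2, 9}  B4 = {1, 9}  B5 = {1, 10}  B6 = {4, 10}  B7 = {4, 8}  B8 = {3, 8}  B9 = {3, 6}
Tree: B1–B2, B2–B3, B3–B4, B4–B5, B5–B6, B6–B7, B7–B8, B8–B9
The largest bag has 2 vertices, giving width 1; this decomposition certifies tw(G) ≤ 1. Since G has at least one edge (e.g. 7–5), it is not an edgeless graph, so tw(G) ≥ 1. Therefore the treewidth is 1.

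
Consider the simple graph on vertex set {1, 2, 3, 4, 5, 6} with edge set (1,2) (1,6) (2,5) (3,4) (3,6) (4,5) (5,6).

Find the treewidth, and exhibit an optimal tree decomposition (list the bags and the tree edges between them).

Every bag has size at most 3, so the width is 3 − 1 = 2 and tw(G) ≤ 2. The edges 1–2–5–6–1 form a cycle, so G is not a tree and its treewidth is at least 2. The upper and lower bounds meet at 2, so that is the treewidth.

Treewidth 2.
One such decomposition:
Bags: B1 = {1, 2, 6}  B2 = {2, 5, 6}  B3 = {3, 5, 6}  B4 = {3, 4, 5}
Tree: B1–B2, B2–B3, B3–B4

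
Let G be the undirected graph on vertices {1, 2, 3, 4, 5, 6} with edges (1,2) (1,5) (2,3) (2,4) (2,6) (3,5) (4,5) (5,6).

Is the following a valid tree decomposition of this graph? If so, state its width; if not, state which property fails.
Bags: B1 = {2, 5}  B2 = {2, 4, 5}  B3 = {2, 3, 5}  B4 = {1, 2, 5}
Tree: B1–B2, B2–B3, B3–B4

A tree decomposition must satisfy three properties: every vertex lies in some bag; for every edge, both endpoints lie together in some bag; and for every vertex, the bags containing it form a connected subtree. Here vertex 6 appears in no bag, so the decomposition is invalid.

No — vertex 6 appears in no bag.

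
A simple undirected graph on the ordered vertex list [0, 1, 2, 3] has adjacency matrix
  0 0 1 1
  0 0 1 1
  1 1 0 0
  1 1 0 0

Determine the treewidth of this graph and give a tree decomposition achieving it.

Treewidth 2.
One such decomposition:
Bags: B1 = {1, 2, 3}  B2 = {0, 2, 3}
Tree: B1–B2

Every bag has size at most 3, so the width is 3 − 1 = 2 and tw(G) ≤ 2. The edges 3–1–2–0–3 form a cycle, so G is not a tree and its treewidth is at least 2. Hence tw(G) = 2 exactly.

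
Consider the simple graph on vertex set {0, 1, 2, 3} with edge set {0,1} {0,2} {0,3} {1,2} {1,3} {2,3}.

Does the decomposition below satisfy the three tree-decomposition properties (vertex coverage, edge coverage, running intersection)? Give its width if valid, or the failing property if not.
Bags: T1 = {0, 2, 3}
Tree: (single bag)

No — vertex 1 appears in no bag.

A tree decomposition must satisfy three properties: every vertex lies in some bag; for every edge, both endpoints lie together in some bag; and for every vertex, the bags containing it form a connected subtree. Here vertex 1 appears in no bag, so the decomposition is invalid.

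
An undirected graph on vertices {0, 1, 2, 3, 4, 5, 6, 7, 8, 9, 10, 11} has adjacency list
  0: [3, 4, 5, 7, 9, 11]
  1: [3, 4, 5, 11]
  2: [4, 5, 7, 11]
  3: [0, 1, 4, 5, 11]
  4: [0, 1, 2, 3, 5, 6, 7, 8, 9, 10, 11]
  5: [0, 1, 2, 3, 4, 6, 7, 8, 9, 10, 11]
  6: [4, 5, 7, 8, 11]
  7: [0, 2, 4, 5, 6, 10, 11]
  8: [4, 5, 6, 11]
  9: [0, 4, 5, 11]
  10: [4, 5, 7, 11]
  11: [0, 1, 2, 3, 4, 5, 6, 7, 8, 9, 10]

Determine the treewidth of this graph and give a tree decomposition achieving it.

Treewidth 4.
One optimal decomposition is:
Bags: B1 = {0, 4, 5, 7, 11}  B2 = {4, 5, 7, 10, 11}  B3 = {4, 5, 6, 7, 11}  B4 = {0, 3, 4, 5, 11}  B5 = {4, 5, 6, 8, 11}  B6 = {1, 3, 4, 5, 11}  B7 = {0, 4, 5, 9, 11}  B8 = {2, 4, 5, 7, 11}
Tree: B1–B2, B2–B3, B1–B4, B3–B5, B4–B6, B4–B7, B3–B8

The largest bag has 5 vertices, giving width 4; this decomposition certifies tw(G) ≤ 4. On the other hand G contains the 5-clique {1, 3, 4, 5, 11}. A clique must lie in a single bag of any decomposition, so no decomposition can have width below 4. Therefore the treewidth is 4.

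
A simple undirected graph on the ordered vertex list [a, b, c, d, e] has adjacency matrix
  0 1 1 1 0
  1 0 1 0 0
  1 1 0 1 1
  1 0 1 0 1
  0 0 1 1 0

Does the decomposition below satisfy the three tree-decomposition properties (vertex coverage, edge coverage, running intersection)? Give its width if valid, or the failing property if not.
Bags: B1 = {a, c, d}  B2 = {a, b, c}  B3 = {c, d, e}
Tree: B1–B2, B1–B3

Vertex coverage: the bags together contain {a, b, c, d, e}, the full vertex set. Edge coverage: each edge of G has both endpoints in at least one bag. Running intersection: for every vertex, the bags containing it form a connected subtree. All three properties hold, so this is a valid tree decomposition of width max|bag| − 1 = 2, and hence tw(G) ≤ 2.

Yes; width 2.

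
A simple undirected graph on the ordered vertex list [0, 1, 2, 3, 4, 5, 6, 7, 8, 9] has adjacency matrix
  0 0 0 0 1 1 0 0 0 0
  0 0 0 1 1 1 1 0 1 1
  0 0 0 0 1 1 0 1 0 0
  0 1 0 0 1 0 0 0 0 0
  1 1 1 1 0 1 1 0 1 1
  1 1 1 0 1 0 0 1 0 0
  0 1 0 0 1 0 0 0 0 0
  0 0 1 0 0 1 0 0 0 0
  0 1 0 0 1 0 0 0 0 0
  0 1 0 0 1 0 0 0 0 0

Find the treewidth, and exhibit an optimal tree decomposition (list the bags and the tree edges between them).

Each bag holds 3 vertices, so the decomposition has width 2, which upper-bounds the treewidth. On the other hand G contains the 3-clique {0, 4, 5}. A clique must lie in a single bag of any decomposition, so no decomposition can have width below 2. Combining the bounds, tw(G) = 2.

Treewidth 2.
Bags: B1 = {1, 4, 9}  B2 = {1, 4, 5}  B3 = {0, 4, 5}  B4 = {1, 4, 6}  B5 = {2, 4, 5}  B6 = {1, 4, 8}  B7 = {2, 5, 7}  B8 = {1, 3, 4}
Tree: B1–B2, B2–B3, B2–B4, B2–B5, B2–B6, B5–B7, B1–B8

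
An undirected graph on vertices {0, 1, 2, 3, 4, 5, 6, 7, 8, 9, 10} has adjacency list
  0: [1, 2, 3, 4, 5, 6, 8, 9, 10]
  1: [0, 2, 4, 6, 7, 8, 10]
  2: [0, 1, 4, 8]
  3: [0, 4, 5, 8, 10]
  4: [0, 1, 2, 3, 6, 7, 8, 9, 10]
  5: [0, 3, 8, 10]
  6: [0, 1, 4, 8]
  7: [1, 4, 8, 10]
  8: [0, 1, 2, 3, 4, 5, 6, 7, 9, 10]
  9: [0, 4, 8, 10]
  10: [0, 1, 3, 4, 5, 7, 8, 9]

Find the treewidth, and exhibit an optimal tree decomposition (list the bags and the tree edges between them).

Treewidth 4.
One optimal decomposition is:
Bags: B1 = {0, 1, 2, 4, 8}  B2 = {0, 1, 4, 8, 10}  B3 = {0, 4, 8, 9, 10}  B4 = {0, 1, 4, 6, 8}  B5 = {0, 3, 4, 8, 10}  B6 = {1, 4, 7, 8, 10}  B7 = {0, 3, 5, 8, 10}
Tree: B1–B2, B2–B3, B1–B4, B2–B5, B2–B6, B5–B7

The largest bag has 5 vertices, giving width 4; this decomposition certifies tw(G) ≤ 4. For the lower bound, the 5 vertices {0, 1, 2, 4, 8} are pairwise adjacent, and any tree decomposition puts a clique entirely inside one bag — forcing width ≥ 4. Therefore the treewidth is 4.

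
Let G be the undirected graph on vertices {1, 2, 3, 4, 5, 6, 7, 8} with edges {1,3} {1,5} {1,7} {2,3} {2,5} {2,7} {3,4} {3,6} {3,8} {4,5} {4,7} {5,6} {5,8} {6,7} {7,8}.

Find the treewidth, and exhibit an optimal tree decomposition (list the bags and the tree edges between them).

Treewidth 3.
One optimal decomposition is:
Bags: B1 = {2, 3, 5, 7}  B2 = {3, 5, 6, 7}  B3 = {3, 4, 5, 7}  B4 = {3, 5, 7, 8}  B5 = {1, 3, 5, 7}
Tree: B1–B2, B2–B3, B3–B4, B4–B5

The largest bag has 4 vertices, giving width 3; this decomposition certifies tw(G) ≤ 3. For the lower bound: the 4 vertex sets {2,7}, {5,6}, {3}, {4} are disjoint, each induces a connected subgraph, and every pair is joined by at least one edge of G. Contracting each set to a single vertex therefore yields K_{4} as a minor, and since treewidth is minor-monotone, tw(G) ≥ tw(K_{4}) = 3. Combining the bounds, tw(G) = 3.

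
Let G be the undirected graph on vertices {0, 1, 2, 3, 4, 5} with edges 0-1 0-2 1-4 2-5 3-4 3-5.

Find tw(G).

2

A width-2 tree decomposition is:
Bags: B1 = {3, 4, 5}  B2 = {2, 4, 5}  B3 = {0, 2, 4}  B4 = {0, 1, 4}
Tree: B1–B2, B2–B3, B3–B4
Every bag has size at most 3, so the width is 3 − 1 = 2 and tw(G) ≤ 2. For the lower bound, G contains the cycle 4–3–5–2–0–1–4, so G is not a forest; only forests have treewidth ≤ 1, hence tw(G) ≥ 2. Therefore the treewidth is 2.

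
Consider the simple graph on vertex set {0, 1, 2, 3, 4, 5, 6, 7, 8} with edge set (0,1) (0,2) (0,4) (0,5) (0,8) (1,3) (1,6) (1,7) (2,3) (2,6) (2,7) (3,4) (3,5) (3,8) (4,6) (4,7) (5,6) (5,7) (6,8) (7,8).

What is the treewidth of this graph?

4

A width-4 tree decomposition is:
Bags: B1 = {0, 2, 3, 6, 7}  B2 = {0, 3, 5, 6, 7}  B3 = {0, 3, 6, 7, 8}  B4 = {0, 1, 3, 6, 7}  B5 = {0, 3, 4, 6, 7}
Tree: B1–B2, B2–B3, B3–B4, B4–B5
Each bag holds 5 vertices, so the decomposition has width 4, which upper-bounds the treewidth. For the lower bound: the 5 vertex sets {2,3}, {5,6}, {0,8}, {7}, {1} are disjoint, each induces a connected subgraph, and every pair is joined by at least one edge of G. Contracting each set to a single vertex therefore yields K_{5} as a minor, and since treewidth is minor-monotone, tw(G) ≥ tw(K_{5}) = 4. Combining the bounds, tw(G) = 4.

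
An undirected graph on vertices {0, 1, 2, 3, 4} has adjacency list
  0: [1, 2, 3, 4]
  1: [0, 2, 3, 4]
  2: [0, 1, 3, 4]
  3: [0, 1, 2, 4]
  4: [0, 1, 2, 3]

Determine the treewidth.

A width-4 tree decomposition is:
Bags: B1 = {0, 1, 2, 3, 4}
Tree: (single bag)
With just one bag of size 5, the width is 5 − 1 = 4, so tw(G) ≤ 4. Conversely, {0, 1, 2, 3, 4} is a clique of size 5, and the vertices of any clique must share a bag in every tree decomposition; so some bag has ≥ 5 vertices and tw(G) ≥ 4. Hence tw(G) = 4 exactly.

4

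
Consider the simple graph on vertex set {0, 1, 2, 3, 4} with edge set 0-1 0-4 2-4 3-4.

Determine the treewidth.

1

A width-1 tree decomposition is:
Bags: B1 = {0, 4}  B2 = {0, 1}  B3 = {2, 4}  B4 = {3, 4}
Tree: B1–B2, B1–B3, B1–B4
The largest bag has 2 vertices, giving width 1; this decomposition certifies tw(G) ≤ 1. Since G has at least one edge (e.g. 0–4), it is not an edgeless graph, so tw(G) ≥ 1. Hence tw(G) = 1 exactly.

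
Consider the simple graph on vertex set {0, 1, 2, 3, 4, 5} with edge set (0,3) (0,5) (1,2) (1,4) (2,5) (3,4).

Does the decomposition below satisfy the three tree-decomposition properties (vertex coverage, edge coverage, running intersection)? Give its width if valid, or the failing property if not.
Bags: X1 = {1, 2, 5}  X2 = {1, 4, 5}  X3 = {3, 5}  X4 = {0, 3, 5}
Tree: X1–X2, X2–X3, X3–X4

No — edge (4,3) lies in no bag.

A tree decomposition must satisfy three properties: every vertex lies in some bag; for every edge, both endpoints lie together in some bag; and for every vertex, the bags containing it form a connected subtree. Here edge (4,3) lies in no bag, so the decomposition is invalid.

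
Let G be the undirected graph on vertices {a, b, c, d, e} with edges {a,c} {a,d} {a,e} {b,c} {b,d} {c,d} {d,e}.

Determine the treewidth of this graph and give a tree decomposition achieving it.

Every bag has size at most 3, so the width is 3 − 1 = 2 and tw(G) ≤ 2. For the lower bound, the 3 vertices {a, d, e} are pairwise adjacent, and any tree decomposition puts a clique entirely inside one bag — forcing width ≥ 2. Therefore the treewidth is 2.

Treewidth 2.
Bags: B1 = {a, c, d}  B2 = {a, d, e}  B3 = {b, c, d}
Tree: B1–B2, B1–B3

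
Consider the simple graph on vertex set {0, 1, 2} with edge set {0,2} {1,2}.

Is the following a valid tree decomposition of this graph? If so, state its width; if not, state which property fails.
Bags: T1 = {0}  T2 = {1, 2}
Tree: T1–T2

No — edge (2,0) lies in no bag.

A tree decomposition must satisfy three properties: every vertex lies in some bag; for every edge, both endpoints lie together in some bag; and for every vertex, the bags containing it form a connected subtree. Here edge (2,0) lies in no bag, so the decomposition is invalid.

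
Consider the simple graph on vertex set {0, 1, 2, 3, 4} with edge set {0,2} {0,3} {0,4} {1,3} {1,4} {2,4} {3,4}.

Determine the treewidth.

A width-2 tree decomposition is:
Bags: B1 = {0, 2, 4}  B2 = {0, 3, 4}  B3 = {1, 3, 4}
Tree: B1–B2, B2–B3
Each bag holds 3 vertices, so the decomposition has width 2, which upper-bounds the treewidth. Conversely, {0, 2, 4} is a clique of size 3, and the vertices of any clique must share a bag in every tree decomposition; so some bag has ≥ 3 vertices and tw(G) ≥ 2. Therefore the treewidth is 2.

2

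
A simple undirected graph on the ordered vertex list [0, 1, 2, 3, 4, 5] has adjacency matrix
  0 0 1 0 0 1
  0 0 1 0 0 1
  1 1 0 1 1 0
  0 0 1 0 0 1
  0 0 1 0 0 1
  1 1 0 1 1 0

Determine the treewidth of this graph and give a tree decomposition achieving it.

Treewidth 2.
Bags: B1 = {2, 3, 5}  B2 = {1, 2, 5}  B3 = {2, 4, 5}  B4 = {0, 2, 5}
Tree: B1–B2, B2–B3, B3–B4

The largest bag has 3 vertices, giving width 2; this decomposition certifies tw(G) ≤ 2. For the lower bound, G contains the cycle 5–3–2–1–5, so G is not a forest; only forests have treewidth ≤ 1, hence tw(G) ≥ 2. Therefore the treewidth is 2.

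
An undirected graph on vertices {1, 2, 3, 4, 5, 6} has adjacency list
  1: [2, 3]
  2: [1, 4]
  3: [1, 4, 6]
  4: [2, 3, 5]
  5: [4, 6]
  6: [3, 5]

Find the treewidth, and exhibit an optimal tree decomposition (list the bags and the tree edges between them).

Each bag holds 3 vertices, so the decomposition has width 2, which upper-bounds the treewidth. Since 2–1–3–4–2 is a cycle in G, G is not acyclic. Forests are exactly the graphs of treewidth ≤ 1, so tw(G) ≥ 2. Combining the bounds, tw(G) = 2.

Treewidth 2.
Bags: B1 = {1, 2, 4}  B2 = {1, 3, 4}  B3 = {3, 4, 5}  B4 = {3, 5, 6}
Tree: B1–B2, B2–B3, B3–B4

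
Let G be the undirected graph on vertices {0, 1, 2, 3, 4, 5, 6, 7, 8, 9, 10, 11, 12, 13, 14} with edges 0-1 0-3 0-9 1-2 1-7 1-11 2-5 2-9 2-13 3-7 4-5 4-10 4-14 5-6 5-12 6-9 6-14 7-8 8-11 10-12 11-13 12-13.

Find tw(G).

A width-3 tree decomposition is:
Bags: B1 = {4, 10, 12, 14}  B2 = {4, 5, 12, 14}  B3 = {5, 6, 12, 14}  B4 = {5, 6, 12, 13}  B5 = {2, 5, 6, 13}  B6 = {2, 6, 9, 13}  B7 = {2, 9, 11, 13}  B8 = {1, 2, 9, 11}  B9 = {0, 1, 9, 11}  B10 = {0, 1, 8, 11}  B11 = {0, 1, 7, 8}  B12 = {0, 3, 7, 8}
Tree: B1–B2, B2–B3, B3–B4, B4–B5, B5–B6, B6–B7, B7–B8, B8–B9, B9–B10, B10–B11, B11–B12
Every bag has size at most 4, so the width is 4 − 1 = 3 and tw(G) ≤ 3. For the lower bound: the 4 vertex sets {4,10,14}, {12}, {5}, {2,6,9,13} are disjoint, each induces a connected subgraph, and every pair is joined by at least one edge of G. Contracting each set to a single vertex therefore yields K_{4} as a minor, and since treewidth is minor-monotone, tw(G) ≥ tw(K_{4}) = 3. Hence tw(G) = 3 exactly.

3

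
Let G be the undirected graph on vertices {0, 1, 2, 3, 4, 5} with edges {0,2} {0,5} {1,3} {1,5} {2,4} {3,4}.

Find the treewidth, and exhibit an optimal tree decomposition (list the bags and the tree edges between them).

Every bag has size at most 3, so the width is 3 − 1 = 2 and tw(G) ≤ 2. For the lower bound, G contains the cycle 5–0–2–4–3–1–5, so G is not a forest; only forests have treewidth ≤ 1, hence tw(G) ≥ 2. Combining the bounds, tw(G) = 2.

Treewidth 2.
One such decomposition:
Bags: B1 = {0, 2, 5}  B2 = {2, 4, 5}  B3 = {3, 4, 5}  B4 = {1, 3, 5}
Tree: B1–B2, B2–B3, B3–B4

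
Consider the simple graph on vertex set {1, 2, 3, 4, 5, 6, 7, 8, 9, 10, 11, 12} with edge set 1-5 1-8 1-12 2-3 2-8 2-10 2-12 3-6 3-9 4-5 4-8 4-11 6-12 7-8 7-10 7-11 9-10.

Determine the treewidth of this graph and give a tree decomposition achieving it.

Each bag holds 4 vertices, so the decomposition has width 3, which upper-bounds the treewidth. For the lower bound: the 4 vertex sets {3,6,9}, {10}, {2}, {1,7,8,12} are disjoint, each induces a connected subgraph, and every pair is joined by at least one edge of G. Contracting each set to a single vertex therefore yields K_{4} as a minor, and since treewidth is minor-monotone, tw(G) ≥ tw(K_{4}) = 3. The upper and lower bounds meet at 3, so that is the treewidth.

Treewidth 3.
One optimal decomposition is:
Bags: B1 = {3, 6, 9, 10}  B2 = {2, 3, 6, 10}  B3 = {2, 6, 10, 12}  B4 = {2, 7, 10, 12}  B5 = {2, 7, 8, 12}  B6 = {1, 7, 8, 12}  B7 = {1, 7, 8, 11}  B8 = {1, 4, 8, 11}  B9 = {1, 4, 5, 11}
Tree: B1–B2, B2–B3, B3–B4, B4–B5, B5–B6, B6–B7, B7–B8, B8–B9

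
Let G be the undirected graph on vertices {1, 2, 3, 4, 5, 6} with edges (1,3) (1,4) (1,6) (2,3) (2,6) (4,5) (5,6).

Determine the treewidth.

A width-2 tree decomposition is:
Bags: B1 = {4, 5, 6}  B2 = {1, 4, 6}  B3 = {1, 2, 6}  B4 = {1, 2, 3}
Tree: B1–B2, B2–B3, B3–B4
Each bag holds 3 vertices, so the decomposition has width 2, which upper-bounds the treewidth. Since 5–4–1–6–5 is a cycle in G, G is not acyclic. Forests are exactly the graphs of treewidth ≤ 1, so tw(G) ≥ 2. Hence tw(G) = 2 exactly.

2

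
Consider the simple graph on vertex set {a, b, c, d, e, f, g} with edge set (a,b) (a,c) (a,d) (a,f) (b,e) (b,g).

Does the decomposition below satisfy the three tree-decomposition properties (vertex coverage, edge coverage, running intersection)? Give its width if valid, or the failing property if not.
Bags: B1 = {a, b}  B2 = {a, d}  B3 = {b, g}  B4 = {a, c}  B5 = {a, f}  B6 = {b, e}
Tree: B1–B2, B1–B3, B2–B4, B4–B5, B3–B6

Yes; width 1.

Vertex coverage: the bags together contain {a, b, c, d, e, f, g}, the full vertex set. Edge coverage: each edge of G has both endpoints in at least one bag. Running intersection: for every vertex, the bags containing it form a connected subtree. All three properties hold, so this is a valid tree decomposition of width max|bag| − 1 = 1, and hence tw(G) ≤ 1.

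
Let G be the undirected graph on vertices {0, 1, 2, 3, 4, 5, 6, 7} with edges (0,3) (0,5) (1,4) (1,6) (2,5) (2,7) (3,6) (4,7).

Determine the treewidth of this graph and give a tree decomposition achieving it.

Every bag has size at most 3, so the width is 3 − 1 = 2 and tw(G) ≤ 2. Since 6–3–0–5–2–7–4–1–6 is a cycle in G, G is not acyclic. Forests are exactly the graphs of treewidth ≤ 1, so tw(G) ≥ 2. Combining the bounds, tw(G) = 2.

Treewidth 2.
One such decomposition:
Bags: B1 = {0, 3, 6}  B2 = {0, 5, 6}  B3 = {2, 5, 6}  B4 = {2, 6, 7}  B5 = {4, 6, 7}  B6 = {1, 4, 6}
Tree: B1–B2, B2–B3, B3–B4, B4–B5, B5–B6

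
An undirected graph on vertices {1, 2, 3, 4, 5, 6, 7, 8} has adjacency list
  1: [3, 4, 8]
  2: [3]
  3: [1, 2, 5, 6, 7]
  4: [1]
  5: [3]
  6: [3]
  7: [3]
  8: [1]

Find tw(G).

A width-1 tree decomposition is:
Bags: B1 = {1, 3}  B2 = {3, 6}  B3 = {1, 8}  B4 = {1, 4}  B5 = {2, 3}  B6 = {3, 7}  B7 = {3, 5}
Tree: B1–B2, B1–B3, B1–B4, B2–B5, B1–B6, B1–B7
Each bag holds 2 vertices, so the decomposition has width 1, which upper-bounds the treewidth. Since G has at least one edge (e.g. 3–1), it is not an edgeless graph, so tw(G) ≥ 1. Hence tw(G) = 1 exactly.

1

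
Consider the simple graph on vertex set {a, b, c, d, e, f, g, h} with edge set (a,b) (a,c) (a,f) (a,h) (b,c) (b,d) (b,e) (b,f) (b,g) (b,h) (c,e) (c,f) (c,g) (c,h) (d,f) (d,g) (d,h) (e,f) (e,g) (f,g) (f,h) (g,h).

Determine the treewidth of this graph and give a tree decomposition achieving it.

Each bag holds 5 vertices, so the decomposition has width 4, which upper-bounds the treewidth. For the lower bound, the 5 vertices {b, c, e, f, g} are pairwise adjacent, and any tree decomposition puts a clique entirely inside one bag — forcing width ≥ 4. Hence tw(G) = 4 exactly.

Treewidth 4.
One optimal decomposition is:
Bags: B1 = {b, c, f, g, h}  B2 = {a, b, c, f, h}  B3 = {b, d, f, g, h}  B4 = {b, c, e, f, g}
Tree: B1–B2, B1–B3, B1–B4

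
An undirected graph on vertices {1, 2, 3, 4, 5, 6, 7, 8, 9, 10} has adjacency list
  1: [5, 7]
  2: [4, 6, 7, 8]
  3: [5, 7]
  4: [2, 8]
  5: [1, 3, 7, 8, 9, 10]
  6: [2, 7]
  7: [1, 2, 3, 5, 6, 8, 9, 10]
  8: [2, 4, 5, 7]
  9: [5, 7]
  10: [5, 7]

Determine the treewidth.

A width-2 tree decomposition is:
Bags: B1 = {2, 7, 8}  B2 = {5, 7, 8}  B3 = {2, 6, 7}  B4 = {1, 5, 7}  B5 = {2, 4, 8}  B6 = {5, 7, 10}  B7 = {3, 5, 7}  B8 = {5, 7, 9}
Tree: B1–B2, B1–B3, B2–B4, B1–B5, B2–B6, B2–B7, B7–B8
The largest bag has 3 vertices, giving width 2; this decomposition certifies tw(G) ≤ 2. On the other hand G contains the 3-clique {2, 4, 8}. A clique must lie in a single bag of any decomposition, so no decomposition can have width below 2. Therefore the treewidth is 2.

2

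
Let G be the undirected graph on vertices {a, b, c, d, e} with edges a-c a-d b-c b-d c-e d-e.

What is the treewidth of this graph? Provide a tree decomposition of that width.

Treewidth 2.
Bags: B1 = {b, c, d}  B2 = {c, d, e}  B3 = {a, c, d}
Tree: B1–B2, B2–B3

The largest bag has 3 vertices, giving width 2; this decomposition certifies tw(G) ≤ 2. Since d–b–c–e–d is a cycle in G, G is not acyclic. Forests are exactly the graphs of treewidth ≤ 1, so tw(G) ≥ 2. The upper and lower bounds meet at 2, so that is the treewidth.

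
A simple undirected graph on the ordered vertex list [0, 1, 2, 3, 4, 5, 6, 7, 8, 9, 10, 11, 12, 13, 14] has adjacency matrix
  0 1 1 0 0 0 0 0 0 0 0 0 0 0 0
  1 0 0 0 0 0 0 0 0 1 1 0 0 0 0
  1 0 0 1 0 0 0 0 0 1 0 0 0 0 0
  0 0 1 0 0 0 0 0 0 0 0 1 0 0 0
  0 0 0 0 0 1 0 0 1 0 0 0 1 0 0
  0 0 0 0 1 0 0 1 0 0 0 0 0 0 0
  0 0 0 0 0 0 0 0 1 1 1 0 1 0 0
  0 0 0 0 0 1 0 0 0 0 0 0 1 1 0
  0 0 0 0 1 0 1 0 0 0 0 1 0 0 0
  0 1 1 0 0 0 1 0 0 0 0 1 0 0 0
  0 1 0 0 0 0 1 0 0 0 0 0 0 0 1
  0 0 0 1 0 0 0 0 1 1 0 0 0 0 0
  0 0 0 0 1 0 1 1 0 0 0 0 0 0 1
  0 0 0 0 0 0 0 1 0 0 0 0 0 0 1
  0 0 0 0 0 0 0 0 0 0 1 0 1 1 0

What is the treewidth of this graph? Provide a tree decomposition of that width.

Treewidth 3.
Bags: B1 = {4, 5, 7, 13}  B2 = {4, 7, 12, 13}  B3 = {4, 12, 13, 14}  B4 = {4, 8, 12, 14}  B5 = {6, 8, 12, 14}  B6 = {6, 8, 10, 14}  B7 = {6, 8, 10, 11}  B8 = {6, 9, 10, 11}  B9 = {1, 9, 10, 11}  B10 = {1, 3, 9, 11}  B11 = {1, 2, 3, 9}  B12 = {0, 1, 2, 3}
Tree: B1–B2, B2–B3, B3–B4, B4–B5, B5–B6, B6–B7, B7–B8, B8–B9, B9–B10, B10–B11, B11–B12

Each bag holds 4 vertices, so the decomposition has width 3, which upper-bounds the treewidth. For the lower bound: the 4 vertex sets {5,7,13}, {4}, {12}, {6,8,10,14} are disjoint, each induces a connected subgraph, and every pair is joined by at least one edge of G. Contracting each set to a single vertex therefore yields K_{4} as a minor, and since treewidth is minor-monotone, tw(G) ≥ tw(K_{4}) = 3. Hence tw(G) = 3 exactly.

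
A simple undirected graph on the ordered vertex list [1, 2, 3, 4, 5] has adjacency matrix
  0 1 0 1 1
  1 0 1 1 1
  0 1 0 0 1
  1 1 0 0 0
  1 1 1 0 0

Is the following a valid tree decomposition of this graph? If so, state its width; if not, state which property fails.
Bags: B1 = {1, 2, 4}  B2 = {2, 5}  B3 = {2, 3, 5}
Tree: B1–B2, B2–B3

No — edge (1,5) lies in no bag.

A tree decomposition must satisfy three properties: every vertex lies in some bag; for every edge, both endpoints lie together in some bag; and for every vertex, the bags containing it form a connected subtree. Here edge (1,5) lies in no bag, so the decomposition is invalid.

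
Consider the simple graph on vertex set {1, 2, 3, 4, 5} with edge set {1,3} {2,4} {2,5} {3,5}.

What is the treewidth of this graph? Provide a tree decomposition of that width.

Treewidth 1.
One optimal decomposition is:
Bags: B1 = {2, 4}  B2 = {2, 5}  B3 = {3, 5}  B4 = {1, 3}
Tree: B1–B2, B2–B3, B3–B4

Each bag holds 2 vertices, so the decomposition has width 1, which upper-bounds the treewidth. Any graph with an edge has treewidth ≥ 1, and G has the edge 4–2. The upper and lower bounds meet at 1, so that is the treewidth.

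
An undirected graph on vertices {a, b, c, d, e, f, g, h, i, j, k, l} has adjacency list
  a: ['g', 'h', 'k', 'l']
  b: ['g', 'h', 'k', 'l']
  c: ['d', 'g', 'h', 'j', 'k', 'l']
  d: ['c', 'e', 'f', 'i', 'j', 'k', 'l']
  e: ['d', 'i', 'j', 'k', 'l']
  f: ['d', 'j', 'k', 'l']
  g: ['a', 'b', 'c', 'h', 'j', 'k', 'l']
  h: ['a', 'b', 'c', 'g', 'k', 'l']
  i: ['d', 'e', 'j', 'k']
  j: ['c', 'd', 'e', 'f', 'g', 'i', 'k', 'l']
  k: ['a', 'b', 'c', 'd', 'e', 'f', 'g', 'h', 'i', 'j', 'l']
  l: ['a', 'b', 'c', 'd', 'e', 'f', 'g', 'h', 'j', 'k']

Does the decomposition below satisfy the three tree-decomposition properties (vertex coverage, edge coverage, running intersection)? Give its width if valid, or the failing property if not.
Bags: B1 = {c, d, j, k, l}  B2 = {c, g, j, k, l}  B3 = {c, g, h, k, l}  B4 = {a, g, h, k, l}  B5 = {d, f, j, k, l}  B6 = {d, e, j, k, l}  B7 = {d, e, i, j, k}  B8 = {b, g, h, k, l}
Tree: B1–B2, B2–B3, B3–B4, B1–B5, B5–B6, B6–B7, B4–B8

Checking the three conditions: (i) the bags cover all of {a, b, c, d, e, f, g, h, i, j, k, l}; (ii) for each edge, some bag contains both endpoints; (iii) the bags containing any fixed vertex form a subtree. All hold, so the decomposition is valid with width 5 − 1 = 4.

Yes; width 4.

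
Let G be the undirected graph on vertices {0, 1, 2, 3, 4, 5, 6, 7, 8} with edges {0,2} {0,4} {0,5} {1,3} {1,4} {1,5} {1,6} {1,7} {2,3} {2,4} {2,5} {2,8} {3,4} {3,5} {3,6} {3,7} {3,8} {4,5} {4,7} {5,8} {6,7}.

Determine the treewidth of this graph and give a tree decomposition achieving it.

Treewidth 3.
One optimal decomposition is:
Bags: B1 = {1, 3, 4, 5}  B2 = {2, 3, 4, 5}  B3 = {0, 2, 4, 5}  B4 = {2, 3, 5, 8}  B5 = {1, 3, 4, 7}  B6 = {1, 3, 6, 7}
Tree: B1–B2, B2–B3, B2–B4, B1–B5, B5–B6

The largest bag has 4 vertices, giving width 3; this decomposition certifies tw(G) ≤ 3. Conversely, {0, 2, 4, 5} is a clique of size 4, and the vertices of any clique must share a bag in every tree decomposition; so some bag has ≥ 4 vertices and tw(G) ≥ 3. The upper and lower bounds meet at 3, so that is the treewidth.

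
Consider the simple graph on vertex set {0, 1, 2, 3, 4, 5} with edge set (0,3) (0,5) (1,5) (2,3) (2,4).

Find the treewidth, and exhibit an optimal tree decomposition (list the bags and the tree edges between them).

Treewidth 1.
One optimal decomposition is:
Bags: B1 = {2, 4}  B2 = {2, 3}  B3 = {0, 3}  B4 = {0, 5}  B5 = {1, 5}
Tree: B1–B2, B2–B3, B3–B4, B4–B5

Every bag has size at most 2, so the width is 2 − 1 = 1 and tw(G) ≤ 1. Any graph with an edge has treewidth ≥ 1, and G has the edge 4–2. The upper and lower bounds meet at 1, so that is the treewidth.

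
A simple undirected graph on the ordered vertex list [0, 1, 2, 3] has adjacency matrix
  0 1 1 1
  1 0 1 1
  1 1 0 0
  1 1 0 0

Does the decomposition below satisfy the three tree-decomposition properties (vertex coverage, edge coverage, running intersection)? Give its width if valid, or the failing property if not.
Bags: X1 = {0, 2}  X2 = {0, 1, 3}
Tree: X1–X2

A tree decomposition must satisfy three properties: every vertex lies in some bag; for every edge, both endpoints lie together in some bag; and for every vertex, the bags containing it form a connected subtree. Here edge (1,2) lies in no bag, so the decomposition is invalid.

No — edge (1,2) lies in no bag.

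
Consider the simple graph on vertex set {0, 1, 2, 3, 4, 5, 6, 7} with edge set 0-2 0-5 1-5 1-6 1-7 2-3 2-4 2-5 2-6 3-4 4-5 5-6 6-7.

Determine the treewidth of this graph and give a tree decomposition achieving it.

Each bag holds 3 vertices, so the decomposition has width 2, which upper-bounds the treewidth. For the lower bound, the 3 vertices {1, 5, 6} are pairwise adjacent, and any tree decomposition puts a clique entirely inside one bag — forcing width ≥ 2. Therefore the treewidth is 2.

Treewidth 2.
One such decomposition:
Bags: B1 = {2, 5, 6}  B2 = {0, 2, 5}  B3 = {2, 4, 5}  B4 = {1, 5, 6}  B5 = {2, 3, 4}  B6 = {1, 6, 7}
Tree: B1–B2, B1–B3, B1–B4, B3–B5, B4–B6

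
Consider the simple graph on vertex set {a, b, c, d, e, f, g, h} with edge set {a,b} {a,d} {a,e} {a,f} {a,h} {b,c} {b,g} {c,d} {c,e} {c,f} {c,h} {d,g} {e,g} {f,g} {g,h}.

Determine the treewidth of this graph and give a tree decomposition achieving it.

Treewidth 3.
Bags: B1 = {a, c, f, g}  B2 = {a, b, c, g}  B3 = {a, c, e, g}  B4 = {a, c, g, h}  B5 = {a, c, d, g}
Tree: B1–B2, B2–B3, B3–B4, B4–B5

Every bag has size at most 4, so the width is 4 − 1 = 3 and tw(G) ≤ 3. For the lower bound: the 4 vertex sets {c,f}, {b,g}, {a}, {e} are disjoint, each induces a connected subgraph, and every pair is joined by at least one edge of G. Contracting each set to a single vertex therefore yields K_{4} as a minor, and since treewidth is minor-monotone, tw(G) ≥ tw(K_{4}) = 3. Therefore the treewidth is 3.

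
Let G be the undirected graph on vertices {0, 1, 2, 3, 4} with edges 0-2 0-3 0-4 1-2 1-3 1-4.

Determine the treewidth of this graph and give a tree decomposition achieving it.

The largest bag has 3 vertices, giving width 2; this decomposition certifies tw(G) ≤ 2. For the lower bound, G contains the cycle 0–2–1–3–0, so G is not a forest; only forests have treewidth ≤ 1, hence tw(G) ≥ 2. Hence tw(G) = 2 exactly.

Treewidth 2.
One optimal decomposition is:
Bags: B1 = {0, 1, 2}  B2 = {0, 1, 3}  B3 = {0, 1, 4}
Tree: B1–B2, B2–B3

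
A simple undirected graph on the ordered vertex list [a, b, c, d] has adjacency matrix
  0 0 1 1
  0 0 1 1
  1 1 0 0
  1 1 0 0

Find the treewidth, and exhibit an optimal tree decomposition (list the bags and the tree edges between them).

Every bag has size at most 3, so the width is 3 − 1 = 2 and tw(G) ≤ 2. For the lower bound, G contains the cycle c–b–d–a–c, so G is not a forest; only forests have treewidth ≤ 1, hence tw(G) ≥ 2. Combining the bounds, tw(G) = 2.

Treewidth 2.
Bags: B1 = {b, c, d}  B2 = {a, c, d}
Tree: B1–B2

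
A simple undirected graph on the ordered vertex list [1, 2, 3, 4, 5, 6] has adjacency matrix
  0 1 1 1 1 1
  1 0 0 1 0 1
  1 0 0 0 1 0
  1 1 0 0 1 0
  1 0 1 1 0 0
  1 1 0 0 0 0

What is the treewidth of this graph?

2

A width-2 tree decomposition is:
Bags: B1 = {1, 2, 4}  B2 = {1, 4, 5}  B3 = {1, 3, 5}  B4 = {1, 2, 6}
Tree: B1–B2, B2–B3, B1–B4
Each bag holds 3 vertices, so the decomposition has width 2, which upper-bounds the treewidth. On the other hand G contains the 3-clique {1, 2, 4}. A clique must lie in a single bag of any decomposition, so no decomposition can have width below 2. Therefore the treewidth is 2.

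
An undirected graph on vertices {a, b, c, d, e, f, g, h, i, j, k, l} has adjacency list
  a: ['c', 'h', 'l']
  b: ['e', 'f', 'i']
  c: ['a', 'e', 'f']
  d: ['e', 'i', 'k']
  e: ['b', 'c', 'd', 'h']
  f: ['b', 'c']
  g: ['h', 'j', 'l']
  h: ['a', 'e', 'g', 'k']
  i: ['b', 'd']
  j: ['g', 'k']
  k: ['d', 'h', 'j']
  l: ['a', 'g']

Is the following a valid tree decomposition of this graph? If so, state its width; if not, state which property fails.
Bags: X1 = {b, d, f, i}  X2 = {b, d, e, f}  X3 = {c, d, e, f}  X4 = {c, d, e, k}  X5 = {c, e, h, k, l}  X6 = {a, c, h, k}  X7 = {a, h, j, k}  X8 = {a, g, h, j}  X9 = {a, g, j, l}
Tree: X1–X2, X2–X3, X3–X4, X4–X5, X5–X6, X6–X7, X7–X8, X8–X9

No — bags containing vertex l are not connected in the tree.

A tree decomposition must satisfy three properties: every vertex lies in some bag; for every edge, both endpoints lie together in some bag; and for every vertex, the bags containing it form a connected subtree. Here bags containing vertex l are not connected in the tree, so the decomposition is invalid.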